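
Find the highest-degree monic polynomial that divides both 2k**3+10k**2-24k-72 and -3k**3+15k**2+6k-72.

k**2-k-6

Euclidean algorithm in ℚ[k]:
  2k**3+10k**2-24k-72 = (-2/3)(-3k**3+15k**2+6k-72) + (20k**2-20k-120)
  -3k**3+15k**2+6k-72 = (-(3/20)k+3/5)(20k**2-20k-120) + (0)
Last nonzero remainder: 20k**2-20k-120. Dividing through by 20 gives the monic gcd k**2-k-6.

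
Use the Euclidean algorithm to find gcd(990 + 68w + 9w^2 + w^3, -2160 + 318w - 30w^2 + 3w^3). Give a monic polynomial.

90 - 2w + w^2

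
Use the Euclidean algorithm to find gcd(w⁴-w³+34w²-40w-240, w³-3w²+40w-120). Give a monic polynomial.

w³-3w²+40w-120

Apply the Euclidean algorithm:
  w⁴-w³+34w²-40w-240 = (w+2)(w³-3w²+40w-120) + (0)
The last nonzero remainder w³-3w²+40w-120 is already monic.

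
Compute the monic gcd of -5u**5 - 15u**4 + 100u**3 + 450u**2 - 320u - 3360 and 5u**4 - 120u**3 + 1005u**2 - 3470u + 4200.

Euclidean algorithm in ℚ[u]:
  -5u**5 - 15u**4 + 100u**3 + 450u**2 - 320u - 3360 = (-u - 27)(5u**4 - 120u**3 + 1005u**2 - 3470u + 4200) + (-2135u**3 + 24115u**2 - 89810u + 110040)
  5u**4 - 120u**3 + 1005u**2 - 3470u + 4200 = (-(1/427)u + 775/26047)(-2135u**3 + 24115u**2 - 89810u + 110040) + ((287100/3721)u**2 - (2009700/3721)u + 3445200/3721)
  -2135u**3 + 24115u**2 - 89810u + 110040 = (-(1588867/57420)u + 3412157/28710)((287100/3721)u**2 - (2009700/3721)u + 3445200/3721) + (0)
Last nonzero remainder: (287100/3721)u**2 - (2009700/3721)u + 3445200/3721. Dividing through by 287100/3721 gives the monic gcd u**2 - 7u + 12.

u**2 - 7u + 12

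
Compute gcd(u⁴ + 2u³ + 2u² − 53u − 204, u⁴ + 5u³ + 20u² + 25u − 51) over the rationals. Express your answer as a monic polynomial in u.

u³ + 6u² + 26u + 51

Euclidean algorithm in ℚ[u]:
  u⁴ + 2u³ + 2u² − 53u − 204 = (u⁴ + 5u³ + 20u² + 25u − 51) + (−3u³ − 18u² − 78u − 153)
  u⁴ + 5u³ + 20u² + 25u − 51 = (−(1/3)u + 1/3)(−3u³ − 18u² − 78u − 153) + (0)
Last nonzero remainder: −3u³ − 18u² − 78u − 153. Dividing through by −3 gives the monic gcd u³ + 6u² + 26u + 51.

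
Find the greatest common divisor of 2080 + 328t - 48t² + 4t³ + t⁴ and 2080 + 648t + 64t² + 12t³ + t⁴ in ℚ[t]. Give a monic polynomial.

40 + 14t + t²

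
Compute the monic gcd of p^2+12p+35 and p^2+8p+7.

By polynomial division,
  p^2+12p+35 = (p^2+8p+7) + (4p+28)
  p^2+8p+7 = ((1/4)p+1/4)(4p+28) + (0)
Last nonzero remainder: 4p+28. Dividing through by 4 gives the monic gcd p+7.

p+7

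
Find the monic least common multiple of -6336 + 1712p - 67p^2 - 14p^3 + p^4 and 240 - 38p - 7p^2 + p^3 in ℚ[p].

190080 - 57696p - 2614p^2 + 2065p^3 - 111p^4 - 13p^5 + p^6

By polynomial division,
  p^4 - 14p^3 - 67p^2 + 1712p - 6336 = (p - 7)(p^3 - 7p^2 - 38p + 240) + (-78p^2 + 1206p - 4656)
  p^3 - 7p^2 - 38p + 240 = (-(1/78)p - 55/507)(-78p^2 + 1206p - 4656) + ((5600/169)p - 44800/169)
  -78p^2 + 1206p - 4656 = (-(6591/2800)p + 49179/2800)((5600/169)p - 44800/169) + (0)
Last nonzero remainder: (5600/169)p - 44800/169. Dividing through by 5600/169 gives the monic gcd p - 8.
Then lcm(f, g) = f·g / gcd(f, g); expanding and making the result monic gives the answer.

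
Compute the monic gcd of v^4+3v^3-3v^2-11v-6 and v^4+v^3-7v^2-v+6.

Apply the Euclidean algorithm:
  v^4+3v^3-3v^2-11v-6 = (v^4+v^3-7v^2-v+6) + (2v^3+4v^2-10v-12)
  v^4+v^3-7v^2-v+6 = ((1/2)v-1/2)(2v^3+4v^2-10v-12) + (0)
Last nonzero remainder: 2v^3+4v^2-10v-12. Dividing through by 2 gives the monic gcd v^3+2v^2-5v-6.

v^3+2v^2-5v-6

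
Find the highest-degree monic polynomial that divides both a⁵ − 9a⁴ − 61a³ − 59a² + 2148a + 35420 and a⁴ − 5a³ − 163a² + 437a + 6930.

a³ − 14a² − 37a + 770

Euclidean algorithm in ℚ[a]:
  a⁵ − 9a⁴ − 61a³ − 59a² + 2148a + 35420 = (a − 4)(a⁴ − 5a³ − 163a² + 437a + 6930) + (82a³ − 1148a² − 3034a + 63140)
  a⁴ − 5a³ − 163a² + 437a + 6930 = ((1/82)a + 9/82)(82a³ − 1148a² − 3034a + 63140) + (0)
Last nonzero remainder: 82a³ − 1148a² − 3034a + 63140. Dividing through by 82 gives the monic gcd a³ − 14a² − 37a + 770.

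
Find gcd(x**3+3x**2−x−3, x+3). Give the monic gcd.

Repeated division with remainder:
  x**3+3x**2−x−3 = (x**2−1)(x+3) + (0)
The last nonzero remainder x+3 is already monic.

x+3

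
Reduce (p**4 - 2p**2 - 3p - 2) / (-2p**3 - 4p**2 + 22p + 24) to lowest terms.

By polynomial division,
  p**4 - 2p**2 - 3p - 2 = (-(1/2)p + 1)(-2p**3 - 4p**2 + 22p + 24) + (13p**2 - 13p - 26)
  -2p**3 - 4p**2 + 22p + 24 = (-(2/13)p - 6/13)(13p**2 - 13p - 26) + (12p + 12)
  13p**2 - 13p - 26 = ((13/12)p - 13/6)(12p + 12) + (0)
Last nonzero remainder: 12p + 12. Dividing through by 12 gives the monic gcd p + 1.
Cancel p + 1 from numerator and denominator to get the reduced form.

(-p**3 + p**2 + p + 2)/(2p**2 + 2p - 24)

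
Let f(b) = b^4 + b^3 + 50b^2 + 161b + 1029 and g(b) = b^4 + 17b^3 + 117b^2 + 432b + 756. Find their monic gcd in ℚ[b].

b^2 + 5b + 21

Repeated division with remainder:
  b^4 + b^3 + 50b^2 + 161b + 1029 = (b^4 + 17b^3 + 117b^2 + 432b + 756) + (-16b^3 - 67b^2 - 271b + 273)
  b^4 + 17b^3 + 117b^2 + 432b + 756 = (-(1/16)b - 205/256)(-16b^3 - 67b^2 - 271b + 273) + ((11881/256)b^2 + (59405/256)b + 249501/256)
  -16b^3 - 67b^2 - 271b + 273 = (-(4096/11881)b + 3328/11881)((11881/256)b^2 + (59405/256)b + 249501/256) + (0)
Last nonzero remainder: (11881/256)b^2 + (59405/256)b + 249501/256. Dividing through by 11881/256 gives the monic gcd b^2 + 5b + 21.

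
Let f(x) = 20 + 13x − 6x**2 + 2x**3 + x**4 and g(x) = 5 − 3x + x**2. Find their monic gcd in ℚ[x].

By polynomial division,
  x**4 + 2x**3 − 6x**2 + 13x + 20 = (x**2 + 5x + 4)(x**2 − 3x + 5) + (0)
The last nonzero remainder x**2 − 3x + 5 is already monic.

5 − 3x + x**2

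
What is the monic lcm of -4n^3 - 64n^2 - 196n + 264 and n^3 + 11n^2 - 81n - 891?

Repeated division with remainder:
  -4n^3 - 64n^2 - 196n + 264 = (-4)(n^3 + 11n^2 - 81n - 891) + (-20n^2 - 520n - 3300)
  n^3 + 11n^2 - 81n - 891 = (-(1/20)n + 3/4)(-20n^2 - 520n - 3300) + (144n + 1584)
  -20n^2 - 520n - 3300 = (-(5/36)n - 25/12)(144n + 1584) + (0)
Last nonzero remainder: 144n + 1584. Dividing through by 144 gives the monic gcd n + 11.
Then lcm(f, g) = f·g / gcd(f, g); expanding and making the result monic gives the answer.

n^5 + 16n^4 - 32n^3 - 1362n^2 - 3969n + 5346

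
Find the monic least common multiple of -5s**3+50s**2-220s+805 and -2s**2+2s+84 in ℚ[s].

Euclidean algorithm in ℚ[s]:
  -5s**3+50s**2-220s+805 = ((5/2)s-45/2)(-2s**2+2s+84) + (-385s+2695)
  -2s**2+2s+84 = ((2/385)s+12/385)(-385s+2695) + (0)
Last nonzero remainder: -385s+2695. Dividing through by -385 gives the monic gcd s-7.
Then lcm(f, g) = f·g / gcd(f, g); expanding and making the result monic gives the answer.

s**4-4s**3-16s**2+103s-966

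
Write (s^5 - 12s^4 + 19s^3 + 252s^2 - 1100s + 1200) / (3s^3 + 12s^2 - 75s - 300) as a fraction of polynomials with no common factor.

Apply the Euclidean algorithm:
  s^5 - 12s^4 + 19s^3 + 252s^2 - 1100s + 1200 = ((1/3)s^2 - (16/3)s + 36)(3s^3 + 12s^2 - 75s - 300) + (-480s^2 + 12000)
  3s^3 + 12s^2 - 75s - 300 = (-(1/160)s - 1/40)(-480s^2 + 12000) + (0)
Last nonzero remainder: -480s^2 + 12000. Dividing through by -480 gives the monic gcd s^2 - 25.
Cancel s^2 - 25 from numerator and denominator to get the reduced form.

(s^3 - 12s^2 + 44s - 48)/(3s + 12)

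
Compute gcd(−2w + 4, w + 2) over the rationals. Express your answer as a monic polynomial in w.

1

Apply the Euclidean algorithm:
  −2w + 4 = (−2)(w + 2) + (8)
  w + 2 = ((1/8)w + 1/4)(8) + (0)
The last nonzero remainder is the constant 8, so the polynomials are coprime and gcd = 1.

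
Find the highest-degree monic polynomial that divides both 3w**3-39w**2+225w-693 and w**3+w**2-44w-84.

w-7

Apply the Euclidean algorithm:
  3w**3-39w**2+225w-693 = (3)(w**3+w**2-44w-84) + (-42w**2+357w-441)
  w**3+w**2-44w-84 = (-(1/42)w-19/84)(-42w**2+357w-441) + ((105/4)w-735/4)
  -42w**2+357w-441 = (-(8/5)w+12/5)((105/4)w-735/4) + (0)
Last nonzero remainder: (105/4)w-735/4. Dividing through by 105/4 gives the monic gcd w-7.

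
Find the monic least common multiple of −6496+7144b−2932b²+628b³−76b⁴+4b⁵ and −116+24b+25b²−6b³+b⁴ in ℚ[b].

−3248+1948b+320b²−419b³+119b⁴−17b⁵+b⁶

By polynomial division,
  4b⁵−76b⁴+628b³−2932b²+7144b−6496 = (4b−52)(b⁴−6b³+25b²+24b−116) + (216b³−1728b²+8856b−12528)
  b⁴−6b³+25b²+24b−116 = ((1/216)b+1/108)(216b³−1728b²+8856b−12528) + (0)
Last nonzero remainder: 216b³−1728b²+8856b−12528. Dividing through by 216 gives the monic gcd b³−8b²+41b−58.
Then lcm(f, g) = f·g / gcd(f, g); expanding and making the result monic gives the answer.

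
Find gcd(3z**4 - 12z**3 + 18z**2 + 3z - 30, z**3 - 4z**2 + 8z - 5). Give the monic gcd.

z**2 - 3z + 5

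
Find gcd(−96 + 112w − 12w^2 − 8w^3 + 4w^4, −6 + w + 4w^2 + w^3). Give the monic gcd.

−3 + 2w + w^2

Apply the Euclidean algorithm:
  4w^4 − 8w^3 − 12w^2 + 112w − 96 = (4w − 24)(w^3 + 4w^2 + w − 6) + (80w^2 + 160w − 240)
  w^3 + 4w^2 + w − 6 = ((1/80)w + 1/40)(80w^2 + 160w − 240) + (0)
Last nonzero remainder: 80w^2 + 160w − 240. Dividing through by 80 gives the monic gcd w^2 + 2w − 3.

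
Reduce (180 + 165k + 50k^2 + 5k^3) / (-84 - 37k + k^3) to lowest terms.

(15 + 5k)/(-7 + k)

Apply the Euclidean algorithm:
  5k^3 + 50k^2 + 165k + 180 = (5)(k^3 - 37k - 84) + (50k^2 + 350k + 600)
  k^3 - 37k - 84 = ((1/50)k - 7/50)(50k^2 + 350k + 600) + (0)
Last nonzero remainder: 50k^2 + 350k + 600. Dividing through by 50 gives the monic gcd k^2 + 7k + 12.
Cancel k^2 + 7k + 12 from numerator and denominator to get the reduced form.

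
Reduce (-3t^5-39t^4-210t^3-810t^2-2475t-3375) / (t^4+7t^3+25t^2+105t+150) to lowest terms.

(-3t^2-24t-45)/(t+2)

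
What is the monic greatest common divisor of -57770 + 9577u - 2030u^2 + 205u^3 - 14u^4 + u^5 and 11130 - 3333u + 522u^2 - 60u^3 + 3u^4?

-530 + 83u - 13u^2 + u^3

Apply the Euclidean algorithm:
  u^5 - 14u^4 + 205u^3 - 2030u^2 + 9577u - 57770 = ((1/3)u + 2)(3u^4 - 60u^3 + 522u^2 - 3333u + 11130) + (151u^3 - 1963u^2 + 12533u - 80030)
  3u^4 - 60u^3 + 522u^2 - 3333u + 11130 = ((3/151)u - 21/151)(151u^3 - 1963u^2 + 12533u - 80030) + (0)
Last nonzero remainder: 151u^3 - 1963u^2 + 12533u - 80030. Dividing through by 151 gives the monic gcd u^3 - 13u^2 + 83u - 530.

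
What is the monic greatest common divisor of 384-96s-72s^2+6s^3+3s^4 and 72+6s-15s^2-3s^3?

-8+2s+s^2

Apply the Euclidean algorithm:
  3s^4+6s^3-72s^2-96s+384 = (-s+3)(-3s^3-15s^2+6s+72) + (-21s^2-42s+168)
  -3s^3-15s^2+6s+72 = ((1/7)s+3/7)(-21s^2-42s+168) + (0)
Last nonzero remainder: -21s^2-42s+168. Dividing through by -21 gives the monic gcd s^2+2s-8.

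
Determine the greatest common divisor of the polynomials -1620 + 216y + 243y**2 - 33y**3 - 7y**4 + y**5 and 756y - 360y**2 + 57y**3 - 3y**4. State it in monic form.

36 - 12y + y**2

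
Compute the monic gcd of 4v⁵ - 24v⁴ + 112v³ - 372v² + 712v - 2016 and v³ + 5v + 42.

v² - 3v + 14

Apply the Euclidean algorithm:
  4v⁵ - 24v⁴ + 112v³ - 372v² + 712v - 2016 = (4v² - 24v + 92)(v³ + 5v + 42) + (-420v² + 1260v - 5880)
  v³ + 5v + 42 = (-(1/420)v - 1/140)(-420v² + 1260v - 5880) + (0)
Last nonzero remainder: -420v² + 1260v - 5880. Dividing through by -420 gives the monic gcd v² - 3v + 14.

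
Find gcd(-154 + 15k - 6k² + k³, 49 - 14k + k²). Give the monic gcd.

Repeated division with remainder:
  k³ - 6k² + 15k - 154 = (k + 8)(k² - 14k + 49) + (78k - 546)
  k² - 14k + 49 = ((1/78)k - 7/78)(78k - 546) + (0)
Last nonzero remainder: 78k - 546. Dividing through by 78 gives the monic gcd k - 7.

-7 + k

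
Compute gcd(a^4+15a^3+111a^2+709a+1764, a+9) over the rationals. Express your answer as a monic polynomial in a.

a+9

Repeated division with remainder:
  a^4+15a^3+111a^2+709a+1764 = (a^3+6a^2+57a+196)(a+9) + (0)
The last nonzero remainder a+9 is already monic.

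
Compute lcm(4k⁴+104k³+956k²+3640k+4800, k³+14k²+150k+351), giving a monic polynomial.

k⁶+37k⁵+642k⁴+6581k³+39173k²+119670k+140400

By polynomial division,
  4k⁴+104k³+956k²+3640k+4800 = (4k+48)(k³+14k²+150k+351) + (-316k²-4964k-12048)
  k³+14k²+150k+351 = (-(1/316)k+135/24964)(-316k²-4964k-12048) + ((865737/6241)k+2597211/6241)
  -316k²-4964k-12048 = (-(1972156/865737)k-25063856/865737)((865737/6241)k+2597211/6241) + (0)
Last nonzero remainder: (865737/6241)k+2597211/6241. Dividing through by 865737/6241 gives the monic gcd k+3.
Then lcm(f, g) = f·g / gcd(f, g); expanding and making the result monic gives the answer.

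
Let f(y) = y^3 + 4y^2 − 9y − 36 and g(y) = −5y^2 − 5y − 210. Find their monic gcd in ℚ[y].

1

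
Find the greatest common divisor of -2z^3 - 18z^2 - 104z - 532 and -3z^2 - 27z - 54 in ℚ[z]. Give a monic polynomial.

1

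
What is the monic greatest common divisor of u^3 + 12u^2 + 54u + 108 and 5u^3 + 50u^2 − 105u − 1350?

u + 6

By polynomial division,
  u^3 + 12u^2 + 54u + 108 = (1/5)(5u^3 + 50u^2 − 105u − 1350) + (2u^2 + 75u + 378)
  5u^3 + 50u^2 − 105u − 1350 = ((5/2)u − 275/4)(2u^2 + 75u + 378) + ((16425/4)u + 49275/2)
  2u^2 + 75u + 378 = ((8/16425)u + 28/1825)((16425/4)u + 49275/2) + (0)
Last nonzero remainder: (16425/4)u + 49275/2. Dividing through by 16425/4 gives the monic gcd u + 6.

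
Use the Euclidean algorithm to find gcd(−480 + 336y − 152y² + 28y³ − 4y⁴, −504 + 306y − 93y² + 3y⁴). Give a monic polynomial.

Repeated division with remainder:
  −4y⁴ + 28y³ − 152y² + 336y − 480 = (−4/3)(3y⁴ − 93y² + 306y − 504) + (28y³ − 276y² + 744y − 1152)
  3y⁴ − 93y² + 306y − 504 = ((3/28)y + 207/196)(28y³ − 276y² + 744y − 1152) + ((5820/49)y² − (17460/49)y + 34920/49)
  28y³ − 276y² + 744y − 1152 = ((343/1455)y − 784/485)((5820/49)y² − (17460/49)y + 34920/49) + (0)
Last nonzero remainder: (5820/49)y² − (17460/49)y + 34920/49. Dividing through by 5820/49 gives the monic gcd y² − 3y + 6.

6 − 3y + y²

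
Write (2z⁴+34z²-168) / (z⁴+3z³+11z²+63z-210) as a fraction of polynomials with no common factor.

(2z+4)/(z+5)

Apply the Euclidean algorithm:
  2z⁴+34z²-168 = (2)(z⁴+3z³+11z²+63z-210) + (-6z³+12z²-126z+252)
  z⁴+3z³+11z²+63z-210 = (-(1/6)z-5/6)(-6z³+12z²-126z+252) + (0)
Last nonzero remainder: -6z³+12z²-126z+252. Dividing through by -6 gives the monic gcd z³-2z²+21z-42.
Cancel z³-2z²+21z-42 from numerator and denominator to get the reduced form.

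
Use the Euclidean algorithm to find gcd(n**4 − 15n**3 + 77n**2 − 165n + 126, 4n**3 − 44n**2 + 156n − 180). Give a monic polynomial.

Repeated division with remainder:
  n**4 − 15n**3 + 77n**2 − 165n + 126 = ((1/4)n − 1)(4n**3 − 44n**2 + 156n − 180) + (−6n**2 + 36n − 54)
  4n**3 − 44n**2 + 156n − 180 = (−(2/3)n + 10/3)(−6n**2 + 36n − 54) + (0)
Last nonzero remainder: −6n**2 + 36n − 54. Dividing through by −6 gives the monic gcd n**2 − 6n + 9.

n**2 − 6n + 9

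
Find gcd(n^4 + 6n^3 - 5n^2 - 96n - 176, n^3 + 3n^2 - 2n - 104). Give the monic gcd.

By polynomial division,
  n^4 + 6n^3 - 5n^2 - 96n - 176 = (n + 3)(n^3 + 3n^2 - 2n - 104) + (-12n^2 + 14n + 136)
  n^3 + 3n^2 - 2n - 104 = (-(1/12)n - 25/72)(-12n^2 + 14n + 136) + ((511/36)n - 511/9)
  -12n^2 + 14n + 136 = (-(432/511)n - 1224/511)((511/36)n - 511/9) + (0)
Last nonzero remainder: (511/36)n - 511/9. Dividing through by 511/36 gives the monic gcd n - 4.

n - 4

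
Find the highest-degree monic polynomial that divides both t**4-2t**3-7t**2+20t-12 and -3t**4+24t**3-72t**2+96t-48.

t**2-4t+4

Euclidean algorithm in ℚ[t]:
  t**4-2t**3-7t**2+20t-12 = (-1/3)(-3t**4+24t**3-72t**2+96t-48) + (6t**3-31t**2+52t-28)
  -3t**4+24t**3-72t**2+96t-48 = (-(1/2)t+17/12)(6t**3-31t**2+52t-28) + (-(25/12)t**2+(25/3)t-25/3)
  6t**3-31t**2+52t-28 = (-(72/25)t+84/25)(-(25/12)t**2+(25/3)t-25/3) + (0)
Last nonzero remainder: -(25/12)t**2+(25/3)t-25/3. Dividing through by -25/12 gives the monic gcd t**2-4t+4.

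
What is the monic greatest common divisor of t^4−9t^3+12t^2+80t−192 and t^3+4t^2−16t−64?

t−4

By polynomial division,
  t^4−9t^3+12t^2+80t−192 = (t−13)(t^3+4t^2−16t−64) + (80t^2−64t−1024)
  t^3+4t^2−16t−64 = ((1/80)t+3/50)(80t^2−64t−1024) + ((16/25)t−64/25)
  80t^2−64t−1024 = (125t+400)((16/25)t−64/25) + (0)
Last nonzero remainder: (16/25)t−64/25. Dividing through by 16/25 gives the monic gcd t−4.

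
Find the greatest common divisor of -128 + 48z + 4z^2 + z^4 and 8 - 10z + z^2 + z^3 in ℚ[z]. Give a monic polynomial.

-8 + 2z + z^2

Repeated division with remainder:
  z^4 + 4z^2 + 48z - 128 = (z - 1)(z^3 + z^2 - 10z + 8) + (15z^2 + 30z - 120)
  z^3 + z^2 - 10z + 8 = ((1/15)z - 1/15)(15z^2 + 30z - 120) + (0)
Last nonzero remainder: 15z^2 + 30z - 120. Dividing through by 15 gives the monic gcd z^2 + 2z - 8.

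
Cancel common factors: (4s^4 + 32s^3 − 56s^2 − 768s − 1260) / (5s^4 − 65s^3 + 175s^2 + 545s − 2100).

Euclidean algorithm in ℚ[s]:
  4s^4 + 32s^3 − 56s^2 − 768s − 1260 = (4/5)(5s^4 − 65s^3 + 175s^2 + 545s − 2100) + (84s^3 − 196s^2 − 1204s + 420)
  5s^4 − 65s^3 + 175s^2 + 545s − 2100 = ((5/84)s − 40/63)(84s^3 − 196s^2 − 1204s + 420) + ((1100/9)s^2 − (2200/9)s − 5500/3)
  84s^3 − 196s^2 − 1204s + 420 = ((189/275)s − 63/275)((1100/9)s^2 − (2200/9)s − 5500/3) + (0)
Last nonzero remainder: (1100/9)s^2 − (2200/9)s − 5500/3. Dividing through by 1100/9 gives the monic gcd s^2 − 2s − 15.
Cancel s^2 − 2s − 15 from numerator and denominator to get the reduced form.

(4s^2 + 40s + 84)/(5s^2 − 55s + 140)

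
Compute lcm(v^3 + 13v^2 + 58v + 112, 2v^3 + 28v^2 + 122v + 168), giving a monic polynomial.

v^5 + 20v^4 + 161v^3 + 674v^2 + 1480v + 1344

Euclidean algorithm in ℚ[v]:
  v^3 + 13v^2 + 58v + 112 = (1/2)(2v^3 + 28v^2 + 122v + 168) + (-v^2 - 3v + 28)
  2v^3 + 28v^2 + 122v + 168 = (-2v - 22)(-v^2 - 3v + 28) + (112v + 784)
  -v^2 - 3v + 28 = (-(1/112)v + 1/28)(112v + 784) + (0)
Last nonzero remainder: 112v + 784. Dividing through by 112 gives the monic gcd v + 7.
Then lcm(f, g) = f·g / gcd(f, g); expanding and making the result monic gives the answer.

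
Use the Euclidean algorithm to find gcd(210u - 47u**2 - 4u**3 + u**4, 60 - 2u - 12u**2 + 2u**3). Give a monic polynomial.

Euclidean algorithm in ℚ[u]:
  u**4 - 4u**3 - 47u**2 + 210u = ((1/2)u + 1)(2u**3 - 12u**2 - 2u + 60) + (-34u**2 + 182u - 60)
  2u**3 - 12u**2 - 2u + 60 = (-(1/17)u + 11/289)(-34u**2 + 182u - 60) + (-(3600/289)u + 18000/289)
  -34u**2 + 182u - 60 = ((4913/1800)u - 289/300)(-(3600/289)u + 18000/289) + (0)
Last nonzero remainder: -(3600/289)u + 18000/289. Dividing through by -3600/289 gives the monic gcd u - 5.

-5 + u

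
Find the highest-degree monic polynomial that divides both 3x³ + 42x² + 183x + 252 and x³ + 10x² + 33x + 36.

x² + 7x + 12

Euclidean algorithm in ℚ[x]:
  3x³ + 42x² + 183x + 252 = (3)(x³ + 10x² + 33x + 36) + (12x² + 84x + 144)
  x³ + 10x² + 33x + 36 = ((1/12)x + 1/4)(12x² + 84x + 144) + (0)
Last nonzero remainder: 12x² + 84x + 144. Dividing through by 12 gives the monic gcd x² + 7x + 12.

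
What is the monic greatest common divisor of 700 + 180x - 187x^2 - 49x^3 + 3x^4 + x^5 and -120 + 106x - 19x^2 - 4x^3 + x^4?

-10 + 3x + x^2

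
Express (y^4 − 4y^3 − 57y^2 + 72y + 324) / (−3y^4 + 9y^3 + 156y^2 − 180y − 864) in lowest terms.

Repeated division with remainder:
  y^4 − 4y^3 − 57y^2 + 72y + 324 = (−1/3)(−3y^4 + 9y^3 + 156y^2 − 180y − 864) + (−y^3 − 5y^2 + 12y + 36)
  −3y^4 + 9y^3 + 156y^2 − 180y − 864 = (3y − 24)(−y^3 − 5y^2 + 12y + 36) + (0)
Last nonzero remainder: −y^3 − 5y^2 + 12y + 36. Dividing through by −1 gives the monic gcd y^3 + 5y^2 − 12y − 36.
Cancel y^3 + 5y^2 − 12y − 36 from numerator and denominator to get the reduced form.

(−y + 9)/(3y − 24)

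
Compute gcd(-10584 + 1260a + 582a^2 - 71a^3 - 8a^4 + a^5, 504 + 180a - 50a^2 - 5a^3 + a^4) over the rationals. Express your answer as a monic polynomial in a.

252 - 36a - 7a^2 + a^3

By polynomial division,
  a^5 - 8a^4 - 71a^3 + 582a^2 + 1260a - 10584 = (a - 3)(a^4 - 5a^3 - 50a^2 + 180a + 504) + (-36a^3 + 252a^2 + 1296a - 9072)
  a^4 - 5a^3 - 50a^2 + 180a + 504 = (-(1/36)a - 1/18)(-36a^3 + 252a^2 + 1296a - 9072) + (0)
Last nonzero remainder: -36a^3 + 252a^2 + 1296a - 9072. Dividing through by -36 gives the monic gcd a^3 - 7a^2 - 36a + 252.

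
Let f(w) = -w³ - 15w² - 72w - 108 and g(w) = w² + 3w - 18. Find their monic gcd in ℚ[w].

By polynomial division,
  -w³ - 15w² - 72w - 108 = (-w - 12)(w² + 3w - 18) + (-54w - 324)
  w² + 3w - 18 = (-(1/54)w + 1/18)(-54w - 324) + (0)
Last nonzero remainder: -54w - 324. Dividing through by -54 gives the monic gcd w + 6.

w + 6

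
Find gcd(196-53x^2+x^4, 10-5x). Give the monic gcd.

-2+x

Apply the Euclidean algorithm:
  x^4-53x^2+196 = (-(1/5)x^3-(2/5)x^2+(49/5)x+98/5)(-5x+10) + (0)
Last nonzero remainder: -5x+10. Dividing through by -5 gives the monic gcd x-2.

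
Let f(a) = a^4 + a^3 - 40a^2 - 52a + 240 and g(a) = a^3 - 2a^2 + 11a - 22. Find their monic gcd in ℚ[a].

By polynomial division,
  a^4 + a^3 - 40a^2 - 52a + 240 = (a + 3)(a^3 - 2a^2 + 11a - 22) + (-45a^2 - 63a + 306)
  a^3 - 2a^2 + 11a - 22 = (-(1/45)a + 17/225)(-45a^2 - 63a + 306) + ((564/25)a - 1128/25)
  -45a^2 - 63a + 306 = (-(375/188)a - 1275/188)((564/25)a - 1128/25) + (0)
Last nonzero remainder: (564/25)a - 1128/25. Dividing through by 564/25 gives the monic gcd a - 2.

a - 2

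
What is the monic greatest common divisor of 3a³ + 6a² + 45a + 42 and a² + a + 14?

Repeated division with remainder:
  3a³ + 6a² + 45a + 42 = (3a + 3)(a² + a + 14) + (0)
The last nonzero remainder a² + a + 14 is already monic.

a² + a + 14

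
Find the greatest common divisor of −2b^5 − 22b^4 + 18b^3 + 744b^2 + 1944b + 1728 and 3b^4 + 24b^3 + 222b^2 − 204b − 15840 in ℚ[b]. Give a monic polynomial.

Apply the Euclidean algorithm:
  −2b^5 − 22b^4 + 18b^3 + 744b^2 + 1944b + 1728 = (−(2/3)b − 2)(3b^4 + 24b^3 + 222b^2 − 204b − 15840) + (214b^3 + 1052b^2 − 9024b − 29952)
  3b^4 + 24b^3 + 222b^2 − 204b − 15840 = ((3/214)b + 495/11449)(214b^3 + 1052b^2 − 9024b − 29952) + ((3469290/11449)b^2 + (6938580/11449)b − 166525920/11449)
  214b^3 + 1052b^2 − 9024b − 29952 = ((1225043/1734645)b + 1190696/578215)((3469290/11449)b^2 + (6938580/11449)b − 166525920/11449) + (0)
Last nonzero remainder: (3469290/11449)b^2 + (6938580/11449)b − 166525920/11449. Dividing through by 3469290/11449 gives the monic gcd b^2 + 2b − 48.

b^2 + 2b − 48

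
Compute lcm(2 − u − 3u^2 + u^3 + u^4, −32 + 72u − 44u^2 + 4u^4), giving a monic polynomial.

−16 + 12u + 24u^2 − 15u^3 − 9u^4 + 3u^5 + u^6

Repeated division with remainder:
  u^4 + u^3 − 3u^2 − u + 2 = (1/4)(4u^4 − 44u^2 + 72u − 32) + (u^3 + 8u^2 − 19u + 10)
  4u^4 − 44u^2 + 72u − 32 = (4u − 32)(u^3 + 8u^2 − 19u + 10) + (288u^2 − 576u + 288)
  u^3 + 8u^2 − 19u + 10 = ((1/288)u + 5/144)(288u^2 − 576u + 288) + (0)
Last nonzero remainder: 288u^2 − 576u + 288. Dividing through by 288 gives the monic gcd u^2 − 2u + 1.
Then lcm(f, g) = f·g / gcd(f, g); expanding and making the result monic gives the answer.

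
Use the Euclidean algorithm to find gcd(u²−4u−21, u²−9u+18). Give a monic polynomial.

Apply the Euclidean algorithm:
  u²−4u−21 = (u²−9u+18) + (5u−39)
  u²−9u+18 = ((1/5)u−6/25)(5u−39) + (216/25)
  5u−39 = ((125/216)u−325/72)(216/25) + (0)
The last nonzero remainder is the constant 216/25, so the polynomials are coprime and gcd = 1.

1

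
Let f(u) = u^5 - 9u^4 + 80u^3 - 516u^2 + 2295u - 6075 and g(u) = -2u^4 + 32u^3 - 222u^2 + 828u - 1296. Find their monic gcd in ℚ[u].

u^2 - 6u + 27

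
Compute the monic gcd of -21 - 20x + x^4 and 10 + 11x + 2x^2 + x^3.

Euclidean algorithm in ℚ[x]:
  x^4 - 20x - 21 = (x - 2)(x^3 + 2x^2 + 11x + 10) + (-7x^2 - 8x - 1)
  x^3 + 2x^2 + 11x + 10 = (-(1/7)x - 6/49)(-7x^2 - 8x - 1) + ((484/49)x + 484/49)
  -7x^2 - 8x - 1 = (-(343/484)x - 49/484)((484/49)x + 484/49) + (0)
Last nonzero remainder: (484/49)x + 484/49. Dividing through by 484/49 gives the monic gcd x + 1.

1 + x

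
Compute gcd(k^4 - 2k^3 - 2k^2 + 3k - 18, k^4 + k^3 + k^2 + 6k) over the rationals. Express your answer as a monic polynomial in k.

Euclidean algorithm in ℚ[k]:
  k^4 - 2k^3 - 2k^2 + 3k - 18 = (k^4 + k^3 + k^2 + 6k) + (-3k^3 - 3k^2 - 3k - 18)
  k^4 + k^3 + k^2 + 6k = (-(1/3)k)(-3k^3 - 3k^2 - 3k - 18) + (0)
Last nonzero remainder: -3k^3 - 3k^2 - 3k - 18. Dividing through by -3 gives the monic gcd k^3 + k^2 + k + 6.

k^3 + k^2 + k + 6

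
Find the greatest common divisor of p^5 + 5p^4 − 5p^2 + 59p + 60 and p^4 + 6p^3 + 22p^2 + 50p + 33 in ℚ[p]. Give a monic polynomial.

p^2 + 4p + 3

By polynomial division,
  p^5 + 5p^4 − 5p^2 + 59p + 60 = (p − 1)(p^4 + 6p^3 + 22p^2 + 50p + 33) + (−16p^3 − 33p^2 + 76p + 93)
  p^4 + 6p^3 + 22p^2 + 50p + 33 = (−(1/16)p − 63/256)(−16p^3 − 33p^2 + 76p + 93) + ((4769/256)p^2 + (4769/64)p + 14307/256)
  −16p^3 − 33p^2 + 76p + 93 = (−(4096/4769)p + 7936/4769)((4769/256)p^2 + (4769/64)p + 14307/256) + (0)
Last nonzero remainder: (4769/256)p^2 + (4769/64)p + 14307/256. Dividing through by 4769/256 gives the monic gcd p^2 + 4p + 3.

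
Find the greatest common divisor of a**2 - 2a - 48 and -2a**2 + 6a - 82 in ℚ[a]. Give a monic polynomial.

1

Repeated division with remainder:
  a**2 - 2a - 48 = (-1/2)(-2a**2 + 6a - 82) + (a - 89)
  -2a**2 + 6a - 82 = (-2a - 172)(a - 89) + (-15390)
  a - 89 = (-(1/15390)a + 89/15390)(-15390) + (0)
The last nonzero remainder is the constant -15390, so the polynomials are coprime and gcd = 1.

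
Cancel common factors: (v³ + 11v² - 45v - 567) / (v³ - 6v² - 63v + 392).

(v² + 18v + 81)/(v² + v - 56)

By polynomial division,
  v³ + 11v² - 45v - 567 = (v³ - 6v² - 63v + 392) + (17v² + 18v - 959)
  v³ - 6v² - 63v + 392 = ((1/17)v - 120/289)(17v² + 18v - 959) + ((256/289)v - 1792/289)
  17v² + 18v - 959 = ((4913/256)v + 39593/256)((256/289)v - 1792/289) + (0)
Last nonzero remainder: (256/289)v - 1792/289. Dividing through by 256/289 gives the monic gcd v - 7.
Cancel v - 7 from numerator and denominator to get the reduced form.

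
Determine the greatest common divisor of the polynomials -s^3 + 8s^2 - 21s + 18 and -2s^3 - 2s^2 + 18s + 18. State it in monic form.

Euclidean algorithm in ℚ[s]:
  -s^3 + 8s^2 - 21s + 18 = (1/2)(-2s^3 - 2s^2 + 18s + 18) + (9s^2 - 30s + 9)
  -2s^3 - 2s^2 + 18s + 18 = (-(2/9)s - 26/27)(9s^2 - 30s + 9) + (-(80/9)s + 80/3)
  9s^2 - 30s + 9 = (-(81/80)s + 27/80)(-(80/9)s + 80/3) + (0)
Last nonzero remainder: -(80/9)s + 80/3. Dividing through by -80/9 gives the monic gcd s - 3.

s - 3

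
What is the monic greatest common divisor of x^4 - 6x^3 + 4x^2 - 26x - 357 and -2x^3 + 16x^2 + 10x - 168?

Repeated division with remainder:
  x^4 - 6x^3 + 4x^2 - 26x - 357 = (-(1/2)x - 1)(-2x^3 + 16x^2 + 10x - 168) + (25x^2 - 100x - 525)
  -2x^3 + 16x^2 + 10x - 168 = (-(2/25)x + 8/25)(25x^2 - 100x - 525) + (0)
Last nonzero remainder: 25x^2 - 100x - 525. Dividing through by 25 gives the monic gcd x^2 - 4x - 21.

x^2 - 4x - 21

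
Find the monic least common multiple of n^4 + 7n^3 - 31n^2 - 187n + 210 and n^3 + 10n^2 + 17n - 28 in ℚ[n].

n^5 + 11n^4 - 3n^3 - 311n^2 - 538n + 840

Apply the Euclidean algorithm:
  n^4 + 7n^3 - 31n^2 - 187n + 210 = (n - 3)(n^3 + 10n^2 + 17n - 28) + (-18n^2 - 108n + 126)
  n^3 + 10n^2 + 17n - 28 = (-(1/18)n - 2/9)(-18n^2 - 108n + 126) + (0)
Last nonzero remainder: -18n^2 - 108n + 126. Dividing through by -18 gives the monic gcd n^2 + 6n - 7.
Then lcm(f, g) = f·g / gcd(f, g); expanding and making the result monic gives the answer.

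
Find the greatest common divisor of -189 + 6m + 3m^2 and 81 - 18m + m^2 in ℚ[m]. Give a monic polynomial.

1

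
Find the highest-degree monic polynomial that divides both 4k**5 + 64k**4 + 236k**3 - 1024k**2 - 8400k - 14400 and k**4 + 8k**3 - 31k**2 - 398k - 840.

Euclidean algorithm in ℚ[k]:
  4k**5 + 64k**4 + 236k**3 - 1024k**2 - 8400k - 14400 = (4k + 32)(k**4 + 8k**3 - 31k**2 - 398k - 840) + (104k**3 + 1560k**2 + 7696k + 12480)
  k**4 + 8k**3 - 31k**2 - 398k - 840 = ((1/104)k - 7/104)(104k**3 + 1560k**2 + 7696k + 12480) + (0)
Last nonzero remainder: 104k**3 + 1560k**2 + 7696k + 12480. Dividing through by 104 gives the monic gcd k**3 + 15k**2 + 74k + 120.

k**3 + 15k**2 + 74k + 120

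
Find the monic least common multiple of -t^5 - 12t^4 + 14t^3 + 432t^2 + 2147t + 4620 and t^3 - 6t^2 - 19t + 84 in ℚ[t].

t^6 + 9t^5 - 50t^4 - 390t^3 - 851t^2 + 1821t + 13860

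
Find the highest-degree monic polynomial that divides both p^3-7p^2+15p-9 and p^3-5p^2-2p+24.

p-3

Repeated division with remainder:
  p^3-7p^2+15p-9 = (p^3-5p^2-2p+24) + (-2p^2+17p-33)
  p^3-5p^2-2p+24 = (-(1/2)p-7/4)(-2p^2+17p-33) + ((45/4)p-135/4)
  -2p^2+17p-33 = (-(8/45)p+44/45)((45/4)p-135/4) + (0)
Last nonzero remainder: (45/4)p-135/4. Dividing through by 45/4 gives the monic gcd p-3.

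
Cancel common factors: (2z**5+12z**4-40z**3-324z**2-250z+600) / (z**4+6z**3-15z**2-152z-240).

(2z**2+8z-10)/(z+4)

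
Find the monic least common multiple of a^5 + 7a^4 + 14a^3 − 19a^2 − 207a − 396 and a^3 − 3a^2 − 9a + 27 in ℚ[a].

a^6 + 4a^5 − 7a^4 − 61a^3 − 150a^2 + 225a + 1188

By polynomial division,
  a^5 + 7a^4 + 14a^3 − 19a^2 − 207a − 396 = (a^2 + 10a + 53)(a^3 − 3a^2 − 9a + 27) + (203a^2 − 1827)
  a^3 − 3a^2 − 9a + 27 = ((1/203)a − 3/203)(203a^2 − 1827) + (0)
Last nonzero remainder: 203a^2 − 1827. Dividing through by 203 gives the monic gcd a^2 − 9.
Then lcm(f, g) = f·g / gcd(f, g); expanding and making the result monic gives the answer.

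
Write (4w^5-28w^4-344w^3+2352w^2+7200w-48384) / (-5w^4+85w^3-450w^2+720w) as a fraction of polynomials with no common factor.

Repeated division with remainder:
  4w^5-28w^4-344w^3+2352w^2+7200w-48384 = (-(4/5)w-8)(-5w^4+85w^3-450w^2+720w) + (-24w^3-672w^2+12960w-48384)
  -5w^4+85w^3-450w^2+720w = ((5/24)w-75/8)(-24w^3-672w^2+12960w-48384) + (-9450w^2+132300w-453600)
  -24w^3-672w^2+12960w-48384 = ((4/1575)w+8/75)(-9450w^2+132300w-453600) + (0)
Last nonzero remainder: -9450w^2+132300w-453600. Dividing through by -9450 gives the monic gcd w^2-14w+48.
Cancel w^2-14w+48 from numerator and denominator to get the reduced form.

(-4w^3-28w^2+144w+1008)/(5w^2-15w)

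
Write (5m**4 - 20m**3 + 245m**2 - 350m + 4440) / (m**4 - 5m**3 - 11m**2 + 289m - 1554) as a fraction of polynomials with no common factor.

(5m**2 + 10m + 120)/(m**2 + m - 42)

Apply the Euclidean algorithm:
  5m**4 - 20m**3 + 245m**2 - 350m + 4440 = (5)(m**4 - 5m**3 - 11m**2 + 289m - 1554) + (5m**3 + 300m**2 - 1795m + 12210)
  m**4 - 5m**3 - 11m**2 + 289m - 1554 = ((1/5)m - 13)(5m**3 + 300m**2 - 1795m + 12210) + (4248m**2 - 25488m + 157176)
  5m**3 + 300m**2 - 1795m + 12210 = ((5/4248)m + 55/708)(4248m**2 - 25488m + 157176) + (0)
Last nonzero remainder: 4248m**2 - 25488m + 157176. Dividing through by 4248 gives the monic gcd m**2 - 6m + 37.
Cancel m**2 - 6m + 37 from numerator and denominator to get the reduced form.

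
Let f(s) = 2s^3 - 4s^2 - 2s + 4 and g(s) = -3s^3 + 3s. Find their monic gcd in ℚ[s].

By polynomial division,
  2s^3 - 4s^2 - 2s + 4 = (-2/3)(-3s^3 + 3s) + (-4s^2 + 4)
  -3s^3 + 3s = ((3/4)s)(-4s^2 + 4) + (0)
Last nonzero remainder: -4s^2 + 4. Dividing through by -4 gives the monic gcd s^2 - 1.

s^2 - 1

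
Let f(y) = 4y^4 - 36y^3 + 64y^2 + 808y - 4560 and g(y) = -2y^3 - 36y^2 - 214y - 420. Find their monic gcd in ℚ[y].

Repeated division with remainder:
  4y^4 - 36y^3 + 64y^2 + 808y - 4560 = (-2y + 54)(-2y^3 - 36y^2 - 214y - 420) + (1580y^2 + 11524y + 18120)
  -2y^3 - 36y^2 - 214y - 420 = (-(1/790)y - 4229/312050)(1580y^2 + 11524y + 18120) + (-(5443152/156025)y - 5443152/31205)
  1580y^2 + 11524y + 18120 = (-(61629875/1360788)y - 23559775/226798)(-(5443152/156025)y - 5443152/31205) + (0)
Last nonzero remainder: -(5443152/156025)y - 5443152/31205. Dividing through by -5443152/156025 gives the monic gcd y + 5.

y + 5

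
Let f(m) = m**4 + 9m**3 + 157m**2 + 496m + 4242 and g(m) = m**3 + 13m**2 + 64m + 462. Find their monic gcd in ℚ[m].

Euclidean algorithm in ℚ[m]:
  m**4 + 9m**3 + 157m**2 + 496m + 4242 = (m − 4)(m**3 + 13m**2 + 64m + 462) + (145m**2 + 290m + 6090)
  m**3 + 13m**2 + 64m + 462 = ((1/145)m + 11/145)(145m**2 + 290m + 6090) + (0)
Last nonzero remainder: 145m**2 + 290m + 6090. Dividing through by 145 gives the monic gcd m**2 + 2m + 42.

m**2 + 2m + 42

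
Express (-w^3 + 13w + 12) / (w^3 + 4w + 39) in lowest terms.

Euclidean algorithm in ℚ[w]:
  -w^3 + 13w + 12 = (-1)(w^3 + 4w + 39) + (17w + 51)
  w^3 + 4w + 39 = ((1/17)w^2 - (3/17)w + 13/17)(17w + 51) + (0)
Last nonzero remainder: 17w + 51. Dividing through by 17 gives the monic gcd w + 3.
Cancel w + 3 from numerator and denominator to get the reduced form.

(-w^2 + 3w + 4)/(w^2 - 3w + 13)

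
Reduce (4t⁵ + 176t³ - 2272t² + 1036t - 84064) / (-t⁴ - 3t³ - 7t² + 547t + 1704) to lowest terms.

(-4t² - 148)/(t + 3)

Repeated division with remainder:
  4t⁵ + 176t³ - 2272t² + 1036t - 84064 = (-4t + 12)(-t⁴ - 3t³ - 7t² + 547t + 1704) + (184t³ + 1288t - 104512)
  -t⁴ - 3t³ - 7t² + 547t + 1704 = (-(1/184)t - 3/184)(184t³ + 1288t - 104512) + (0)
Last nonzero remainder: 184t³ + 1288t - 104512. Dividing through by 184 gives the monic gcd t³ + 7t - 568.
Cancel t³ + 7t - 568 from numerator and denominator to get the reduced form.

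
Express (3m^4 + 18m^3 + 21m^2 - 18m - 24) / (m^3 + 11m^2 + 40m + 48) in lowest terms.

(3m^3 + 6m^2 - 3m - 6)/(m^2 + 7m + 12)

Apply the Euclidean algorithm:
  3m^4 + 18m^3 + 21m^2 - 18m - 24 = (3m - 15)(m^3 + 11m^2 + 40m + 48) + (66m^2 + 438m + 696)
  m^3 + 11m^2 + 40m + 48 = ((1/66)m + 8/121)(66m^2 + 438m + 696) + ((60/121)m + 240/121)
  66m^2 + 438m + 696 = ((1331/10)m + 3509/10)((60/121)m + 240/121) + (0)
Last nonzero remainder: (60/121)m + 240/121. Dividing through by 60/121 gives the monic gcd m + 4.
Cancel m + 4 from numerator and denominator to get the reduced form.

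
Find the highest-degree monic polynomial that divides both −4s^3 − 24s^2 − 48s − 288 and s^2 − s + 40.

1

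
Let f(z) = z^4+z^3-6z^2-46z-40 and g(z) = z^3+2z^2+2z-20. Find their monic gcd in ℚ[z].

Repeated division with remainder:
  z^4+z^3-6z^2-46z-40 = (z-1)(z^3+2z^2+2z-20) + (-6z^2-24z-60)
  z^3+2z^2+2z-20 = (-(1/6)z+1/3)(-6z^2-24z-60) + (0)
Last nonzero remainder: -6z^2-24z-60. Dividing through by -6 gives the monic gcd z^2+4z+10.

z^2+4z+10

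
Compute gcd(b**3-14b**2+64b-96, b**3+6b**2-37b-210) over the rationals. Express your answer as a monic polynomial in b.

b-6

Repeated division with remainder:
  b**3-14b**2+64b-96 = (b**3+6b**2-37b-210) + (-20b**2+101b+114)
  b**3+6b**2-37b-210 = (-(1/20)b-221/400)(-20b**2+101b+114) + ((9801/400)b-29403/200)
  -20b**2+101b+114 = (-(8000/9801)b-7600/9801)((9801/400)b-29403/200) + (0)
Last nonzero remainder: (9801/400)b-29403/200. Dividing through by 9801/400 gives the monic gcd b-6.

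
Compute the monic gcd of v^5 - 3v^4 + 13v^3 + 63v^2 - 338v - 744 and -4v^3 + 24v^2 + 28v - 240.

v^2 - v - 12

Apply the Euclidean algorithm:
  v^5 - 3v^4 + 13v^3 + 63v^2 - 338v - 744 = (-(1/4)v^2 - (3/4)v - 19/2)(-4v^3 + 24v^2 + 28v - 240) + (252v^2 - 252v - 3024)
  -4v^3 + 24v^2 + 28v - 240 = (-(1/63)v + 5/63)(252v^2 - 252v - 3024) + (0)
Last nonzero remainder: 252v^2 - 252v - 3024. Dividing through by 252 gives the monic gcd v^2 - v - 12.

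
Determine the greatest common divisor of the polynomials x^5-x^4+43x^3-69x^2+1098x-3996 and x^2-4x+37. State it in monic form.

Apply the Euclidean algorithm:
  x^5-x^4+43x^3-69x^2+1098x-3996 = (x^3+3x^2+18x-108)(x^2-4x+37) + (0)
The last nonzero remainder x^2-4x+37 is already monic.

x^2-4x+37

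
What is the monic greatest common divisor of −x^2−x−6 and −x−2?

1

Euclidean algorithm in ℚ[x]:
  −x^2−x−6 = (x−1)(−x−2) + (−8)
  −x−2 = ((1/8)x+1/4)(−8) + (0)
The last nonzero remainder is the constant −8, so the polynomials are coprime and gcd = 1.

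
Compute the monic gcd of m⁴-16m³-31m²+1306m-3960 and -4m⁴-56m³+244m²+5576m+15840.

Euclidean algorithm in ℚ[m]:
  m⁴-16m³-31m²+1306m-3960 = (-1/4)(-4m⁴-56m³+244m²+5576m+15840) + (-30m³+30m²+2700m)
  -4m⁴-56m³+244m²+5576m+15840 = ((2/15)m+2)(-30m³+30m²+2700m) + (-176m²+176m+15840)
  -30m³+30m²+2700m = ((15/88)m)(-176m²+176m+15840) + (0)
Last nonzero remainder: -176m²+176m+15840. Dividing through by -176 gives the monic gcd m²-m-90.

m²-m-90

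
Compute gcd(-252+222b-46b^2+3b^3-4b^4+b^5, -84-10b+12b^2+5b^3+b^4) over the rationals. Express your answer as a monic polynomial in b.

Apply the Euclidean algorithm:
  b^5-4b^4+3b^3-46b^2+222b-252 = (b-9)(b^4+5b^3+12b^2-10b-84) + (36b^3+72b^2+216b-1008)
  b^4+5b^3+12b^2-10b-84 = ((1/36)b+1/12)(36b^3+72b^2+216b-1008) + (0)
Last nonzero remainder: 36b^3+72b^2+216b-1008. Dividing through by 36 gives the monic gcd b^3+2b^2+6b-28.

-28+6b+2b^2+b^3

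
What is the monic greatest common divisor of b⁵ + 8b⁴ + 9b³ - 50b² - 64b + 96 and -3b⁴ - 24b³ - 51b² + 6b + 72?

b³ + 6b² + 5b - 12

Euclidean algorithm in ℚ[b]:
  b⁵ + 8b⁴ + 9b³ - 50b² - 64b + 96 = (-(1/3)b)(-3b⁴ - 24b³ - 51b² + 6b + 72) + (-8b³ - 48b² - 40b + 96)
  -3b⁴ - 24b³ - 51b² + 6b + 72 = ((3/8)b + 3/4)(-8b³ - 48b² - 40b + 96) + (0)
Last nonzero remainder: -8b³ - 48b² - 40b + 96. Dividing through by -8 gives the monic gcd b³ + 6b² + 5b - 12.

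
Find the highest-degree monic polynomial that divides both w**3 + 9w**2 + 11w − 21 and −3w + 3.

w − 1

Repeated division with remainder:
  w**3 + 9w**2 + 11w − 21 = (−(1/3)w**2 − (10/3)w − 7)(−3w + 3) + (0)
Last nonzero remainder: −3w + 3. Dividing through by −3 gives the monic gcd w − 1.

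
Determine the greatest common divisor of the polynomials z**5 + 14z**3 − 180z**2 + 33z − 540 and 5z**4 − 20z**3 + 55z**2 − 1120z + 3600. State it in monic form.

Apply the Euclidean algorithm:
  z**5 + 14z**3 − 180z**2 + 33z − 540 = ((1/5)z + 4/5)(5z**4 − 20z**3 + 55z**2 − 1120z + 3600) + (19z**3 + 209z − 3420)
  5z**4 − 20z**3 + 55z**2 − 1120z + 3600 = ((5/19)z − 20/19)(19z**3 + 209z − 3420) + (0)
Last nonzero remainder: 19z**3 + 209z − 3420. Dividing through by 19 gives the monic gcd z**3 + 11z − 180.

z**3 + 11z − 180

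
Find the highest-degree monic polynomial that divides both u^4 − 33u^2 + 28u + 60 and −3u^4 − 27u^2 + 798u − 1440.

u^2 − 7u + 10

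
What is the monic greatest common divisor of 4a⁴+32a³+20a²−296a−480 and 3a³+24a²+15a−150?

By polynomial division,
  4a⁴+32a³+20a²−296a−480 = ((4/3)a)(3a³+24a²+15a−150) + (−96a−480)
  3a³+24a²+15a−150 = (−(1/32)a²−(3/32)a+5/16)(−96a−480) + (0)
Last nonzero remainder: −96a−480. Dividing through by −96 gives the monic gcd a+5.

a+5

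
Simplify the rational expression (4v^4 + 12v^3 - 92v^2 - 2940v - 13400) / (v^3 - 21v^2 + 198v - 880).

(4v^3 + 52v^2 + 428v + 1340)/(v^2 - 11v + 88)

Repeated division with remainder:
  4v^4 + 12v^3 - 92v^2 - 2940v - 13400 = (4v + 96)(v^3 - 21v^2 + 198v - 880) + (1132v^2 - 18428v + 71080)
  v^3 - 21v^2 + 198v - 880 = ((1/1132)v - 334/80089)(1132v^2 - 18428v + 71080) + ((4673760/80089)v - 46737600/80089)
  1132v^2 - 18428v + 71080 = ((22665187/1168440)v - 142318153/1168440)((4673760/80089)v - 46737600/80089) + (0)
Last nonzero remainder: (4673760/80089)v - 46737600/80089. Dividing through by 4673760/80089 gives the monic gcd v - 10.
Cancel v - 10 from numerator and denominator to get the reduced form.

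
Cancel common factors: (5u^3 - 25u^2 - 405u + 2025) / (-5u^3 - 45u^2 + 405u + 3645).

(-u + 5)/(u + 9)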